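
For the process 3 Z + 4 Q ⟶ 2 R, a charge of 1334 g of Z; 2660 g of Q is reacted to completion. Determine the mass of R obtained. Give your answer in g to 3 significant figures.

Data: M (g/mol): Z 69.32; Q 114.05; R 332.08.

3870 g

n(Z) = 1334 / 69.32 = 19.24 mol
n(Q) = 2660 / 114.05 = 23.32 mol
n/ν → Z: 6.413, Q: 5.830; Q is limiting.
n(R) = (2/4) × 23.32 = 11.66 mol
mass = 11.66 × 332.08 = 3872 g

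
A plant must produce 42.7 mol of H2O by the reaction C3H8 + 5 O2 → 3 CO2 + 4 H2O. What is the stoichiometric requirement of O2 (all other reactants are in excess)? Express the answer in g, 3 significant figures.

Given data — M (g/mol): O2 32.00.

1710 g

n(H2O) = 42.70 mol
n(O2) = (5/4) × 42.70 = 53.38 mol
mass = 53.38 × 32.00 = 1708 g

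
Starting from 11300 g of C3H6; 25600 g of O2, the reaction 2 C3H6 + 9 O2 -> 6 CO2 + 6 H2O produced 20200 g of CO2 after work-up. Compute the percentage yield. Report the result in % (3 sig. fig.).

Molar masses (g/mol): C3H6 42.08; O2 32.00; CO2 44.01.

n(C3H6) = 11300 / 42.08 = 268.5 mol
n(O2) = 25600 / 32.00 = 800.0 mol
n/ν → C3H6: 134.3, O2: 88.89; O2 is limiting.
theoretical n(CO2) = (6/9) × 800.0 = 533.3 mol → 23470 g
% yield = 20200 / 23470 × 100 = 86.07 %

86.1 %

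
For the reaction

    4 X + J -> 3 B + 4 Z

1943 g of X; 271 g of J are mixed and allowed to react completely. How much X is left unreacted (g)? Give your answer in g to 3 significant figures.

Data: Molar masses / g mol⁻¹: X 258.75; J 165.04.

244 g

n(X) = 1943 / 258.75 = 7.509 mol
n(J) = 271.0 / 165.04 = 1.642 mol
n/ν for X = 7.509/4 = 1.877
n/ν for J = 1.642/1 = 1.642
Smallest n/ν is J → limiting reagent.
X consumed = (4/1) × 1.642 = 6.568 mol
X remaining = 7.509 − 6.568 = 0.9410 mol
mass = 0.9410 × 258.75 = 243.5 g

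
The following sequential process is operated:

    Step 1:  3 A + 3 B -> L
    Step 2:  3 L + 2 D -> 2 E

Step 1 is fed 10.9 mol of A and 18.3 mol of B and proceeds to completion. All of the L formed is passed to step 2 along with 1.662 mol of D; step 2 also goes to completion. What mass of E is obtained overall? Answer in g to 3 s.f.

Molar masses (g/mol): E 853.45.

Step 1:
n(A) = 10.90 mol
n(B) = 18.30 mol
n/ν for A = 10.90/3 = 3.633
n/ν for B = 18.30/3 = 6.100
Smallest n/ν is A → limiting reagent.
n(L) produced = (1/3) × 10.90 = 3.633 mol
Step 2:
n(L) available = 3.633 mol
n(D) = 1.662 mol
n/ν for L = 3.633/3 = 1.211
n/ν for D = 1.662/2 = 0.8310
Smallest n/ν is D → limiting reagent.
n(E) = (2/2) × 1.662 = 1.662 mol
mass = 1.662 × 853.45 = 1418 g

1420 g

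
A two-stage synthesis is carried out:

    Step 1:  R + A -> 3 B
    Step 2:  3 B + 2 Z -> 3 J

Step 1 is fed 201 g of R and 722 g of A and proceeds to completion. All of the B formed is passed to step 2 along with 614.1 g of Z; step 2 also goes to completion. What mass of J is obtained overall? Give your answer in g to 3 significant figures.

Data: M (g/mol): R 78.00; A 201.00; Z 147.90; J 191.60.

Step 1:
n(R) = 201.0 / 78.00 = 2.577 mol
n(A) = 722.0 / 201.00 = 3.592 mol
n/ν for R = 2.577/1 = 2.577
n/ν for A = 3.592/1 = 3.592
Smallest n/ν is R → limiting reagent.
n(B) produced = (3/1) × 2.577 = 7.731 mol
Step 2:
n(B) available = 7.731 mol
n(Z) = 614.1 / 147.90 = 4.152 mol
n/ν for B = 7.731/3 = 2.577
n/ν for Z = 4.152/2 = 2.076
Smallest n/ν is Z → limiting reagent.
n(J) = (3/2) × 4.152 = 6.228 mol
mass = 6.228 × 191.60 = 1193 g

1190 g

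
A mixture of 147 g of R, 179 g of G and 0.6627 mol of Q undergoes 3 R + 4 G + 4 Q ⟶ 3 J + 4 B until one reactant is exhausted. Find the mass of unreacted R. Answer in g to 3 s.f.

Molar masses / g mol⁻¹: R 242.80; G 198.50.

n(R) = 147.0 / 242.80 = 0.6054 mol
n(G) = 179.0 / 198.50 = 0.9018 mol
n(Q) = 0.6627 mol
n/ν → R: 0.2018, G: 0.2255, Q: 0.1657; Q is limiting.
R consumed = (3/4) × 0.6627 = 0.4970 mol
R remaining = 0.6054 − 0.4970 = 0.1084 mol
mass = 0.1084 × 242.80 = 26.32 g

26.3 g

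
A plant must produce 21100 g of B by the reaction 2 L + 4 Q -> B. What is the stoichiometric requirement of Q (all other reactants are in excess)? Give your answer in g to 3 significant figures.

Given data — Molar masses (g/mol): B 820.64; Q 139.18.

14300 g

n(B) = 21100 / 820.64 = 25.71 mol
n(Q) = (4/1) × 25.71 = 102.8 mol
mass = 102.8 × 139.18 = 14310 g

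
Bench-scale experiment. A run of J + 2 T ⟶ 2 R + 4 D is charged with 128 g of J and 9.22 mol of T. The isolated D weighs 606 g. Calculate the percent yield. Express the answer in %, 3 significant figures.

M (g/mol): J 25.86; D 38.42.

85.5 %

n(J) = 128.0 / 25.86 = 4.950 mol
n(T) = 9.220 mol
n/ν for J = 4.950/1 = 4.950
n/ν for T = 9.220/2 = 4.610
Smallest n/ν is T → limiting reagent.
theoretical n(D) = (4/2) × 9.220 = 18.44 mol → 708.5 g
% yield = 606 / 708.5 × 100 = 85.53 %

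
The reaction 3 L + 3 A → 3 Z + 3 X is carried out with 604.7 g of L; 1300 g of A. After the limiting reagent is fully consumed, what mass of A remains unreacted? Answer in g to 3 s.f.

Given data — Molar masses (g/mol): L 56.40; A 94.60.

n(L) = 604.7 / 56.40 = 10.72 mol
n(A) = 1300 / 94.60 = 13.74 mol
n/ν for L = 10.72/3 = 3.573
n/ν for A = 13.74/3 = 4.580
Smallest n/ν is L → limiting reagent.
A consumed = (3/3) × 10.72 = 10.72 mol
A remaining = 13.74 − 10.72 = 3.020 mol
mass = 3.020 × 94.60 = 285.7 g

286 g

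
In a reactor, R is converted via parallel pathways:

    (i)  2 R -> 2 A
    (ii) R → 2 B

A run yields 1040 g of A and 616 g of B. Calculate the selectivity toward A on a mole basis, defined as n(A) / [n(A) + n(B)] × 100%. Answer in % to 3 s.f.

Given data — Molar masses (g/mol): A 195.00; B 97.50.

n(A) = 1040 / 195.00 = 5.333 mol
n(B) = 616 / 97.50 = 6.318 mol
selectivity = 5.333/(5.333+6.318) × 100 = 45.77 %

45.8 %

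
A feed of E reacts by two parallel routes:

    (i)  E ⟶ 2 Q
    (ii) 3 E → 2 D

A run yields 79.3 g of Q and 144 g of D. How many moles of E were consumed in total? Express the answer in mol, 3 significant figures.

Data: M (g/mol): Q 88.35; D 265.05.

n(Q) = 79.3 / 88.35 = 0.8976 mol
n(D) = 144 / 265.05 = 0.5433 mol
n(E) via (i) = (1/2)×0.8976 = 0.4488 mol
n(E) via (ii) = (3/2)×0.5433 = 0.8150 mol
total n(E) = 0.4488 + 0.8150 = 1.264 mol

1.26 mol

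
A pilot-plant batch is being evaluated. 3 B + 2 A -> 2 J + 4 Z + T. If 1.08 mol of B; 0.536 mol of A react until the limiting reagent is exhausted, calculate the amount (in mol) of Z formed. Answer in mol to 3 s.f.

1.07 mol

n(B) = 1.080 mol
n(A) = 0.5360 mol
n/ν → B: 0.3600, A: 0.2680; A is limiting.
n(Z) = (4/2) × 0.5360 = 1.072 mol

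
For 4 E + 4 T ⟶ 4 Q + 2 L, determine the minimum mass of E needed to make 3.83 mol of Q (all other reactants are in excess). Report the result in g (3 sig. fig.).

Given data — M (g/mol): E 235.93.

904 g

n(Q) = 3.830 mol
n(E) = (4/4) × 3.830 = 3.830 mol
mass = 3.830 × 235.93 = 903.6 g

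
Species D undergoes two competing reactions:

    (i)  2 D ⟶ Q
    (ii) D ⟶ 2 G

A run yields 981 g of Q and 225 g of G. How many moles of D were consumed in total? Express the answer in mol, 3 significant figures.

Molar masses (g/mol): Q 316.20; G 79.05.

7.63 mol

n(Q) = 981 / 316.20 = 3.102 mol
n(G) = 225 / 79.05 = 2.846 mol
n(D) via (i) = (2/1)×3.102 = 6.204 mol
n(D) via (ii) = (1/2)×2.846 = 1.423 mol
total n(D) = 6.204 + 1.423 = 7.627 mol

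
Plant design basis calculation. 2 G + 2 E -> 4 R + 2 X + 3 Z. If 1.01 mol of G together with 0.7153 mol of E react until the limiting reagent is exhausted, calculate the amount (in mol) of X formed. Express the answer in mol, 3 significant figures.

0.715 mol

n(G) = 1.010 mol
n(E) = 0.7153 mol
n/ν for G = 1.010/2 = 0.5050
n/ν for E = 0.7153/2 = 0.3577
Smallest n/ν is E → limiting reagent.
n(X) = (2/2) × 0.7153 = 0.7153 mol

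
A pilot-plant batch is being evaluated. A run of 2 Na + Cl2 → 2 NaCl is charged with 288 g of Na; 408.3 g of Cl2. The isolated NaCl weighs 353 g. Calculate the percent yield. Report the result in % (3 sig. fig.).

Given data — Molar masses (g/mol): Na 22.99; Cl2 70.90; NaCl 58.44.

52.4 %

n(Na) = 288.0 / 22.99 = 12.53 mol
n(Cl2) = 408.3 / 70.90 = 5.759 mol
n/ν → Na: 6.265, Cl2: 5.759; Cl2 is limiting.
theoretical n(NaCl) = (2/1) × 5.759 = 11.52 mol → 673.2 g
% yield = 353 / 673.2 × 100 = 52.44 %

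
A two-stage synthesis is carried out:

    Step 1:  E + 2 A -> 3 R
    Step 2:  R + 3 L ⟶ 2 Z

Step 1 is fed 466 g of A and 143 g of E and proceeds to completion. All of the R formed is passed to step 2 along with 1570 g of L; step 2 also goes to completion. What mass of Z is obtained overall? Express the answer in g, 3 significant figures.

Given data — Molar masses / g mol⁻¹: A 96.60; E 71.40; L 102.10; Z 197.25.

2020 g

Step 1:
n(A) = 466.0 / 96.60 = 4.824 mol
n(E) = 143.0 / 71.40 = 2.003 mol
n/ν for A = 4.824/2 = 2.412
n/ν for E = 2.003/1 = 2.003
Smallest n/ν is E → limiting reagent.
n(R) produced = (3/1) × 2.003 = 6.009 mol
Step 2:
n(R) available = 6.009 mol
n(L) = 1570 / 102.10 = 15.38 mol
n/ν for R = 6.009/1 = 6.009
n/ν for L = 15.38/3 = 5.127
Smallest n/ν is L → limiting reagent.
n(Z) = (2/3) × 15.38 = 10.25 mol
mass = 10.25 × 197.25 = 2022 g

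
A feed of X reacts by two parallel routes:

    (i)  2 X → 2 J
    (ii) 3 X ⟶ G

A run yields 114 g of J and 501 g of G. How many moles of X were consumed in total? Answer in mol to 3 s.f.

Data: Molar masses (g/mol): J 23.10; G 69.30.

26.6 mol

n(J) = 114 / 23.10 = 4.935 mol
n(G) = 501 / 69.30 = 7.229 mol
n(X) via (i) = (2/2)×4.935 = 4.935 mol
n(X) via (ii) = (3/1)×7.229 = 21.69 mol
total n(X) = 4.935 + 21.69 = 26.63 mol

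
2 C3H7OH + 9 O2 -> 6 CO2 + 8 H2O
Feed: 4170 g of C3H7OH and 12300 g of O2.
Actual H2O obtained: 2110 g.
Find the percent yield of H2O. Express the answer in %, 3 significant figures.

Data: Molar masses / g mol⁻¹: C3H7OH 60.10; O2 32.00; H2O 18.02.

n(C3H7OH) = 4170 / 60.10 = 69.38 mol
n(O2) = 12300 / 32.00 = 384.4 mol
n/ν → C3H7OH: 34.69, O2: 42.71; C3H7OH is limiting.
theoretical n(H2O) = (8/2) × 69.38 = 277.5 mol → 5001 g
% yield = 2110 / 5001 × 100 = 42.19 %

42.2 %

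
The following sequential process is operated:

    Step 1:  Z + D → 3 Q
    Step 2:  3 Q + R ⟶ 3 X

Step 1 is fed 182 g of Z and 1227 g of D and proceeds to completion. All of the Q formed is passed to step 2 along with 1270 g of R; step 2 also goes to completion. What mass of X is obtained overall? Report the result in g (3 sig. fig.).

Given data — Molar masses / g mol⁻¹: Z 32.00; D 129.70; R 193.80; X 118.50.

Step 1:
n(Z) = 182.0 / 32.00 = 5.688 mol
n(D) = 1227 / 129.70 = 9.460 mol
n/ν for Z = 5.688/1 = 5.688
n/ν for D = 9.460/1 = 9.460
Smallest n/ν is Z → limiting reagent.
n(Q) produced = (3/1) × 5.688 = 17.06 mol
Step 2:
n(Q) available = 17.06 mol
n(R) = 1270 / 193.80 = 6.553 mol
n/ν for Q = 17.06/3 = 5.687
n/ν for R = 6.553/1 = 6.553
Smallest n/ν is Q → limiting reagent.
n(X) = (3/3) × 17.06 = 17.06 mol
mass = 17.06 × 118.50 = 2022 g

2020 g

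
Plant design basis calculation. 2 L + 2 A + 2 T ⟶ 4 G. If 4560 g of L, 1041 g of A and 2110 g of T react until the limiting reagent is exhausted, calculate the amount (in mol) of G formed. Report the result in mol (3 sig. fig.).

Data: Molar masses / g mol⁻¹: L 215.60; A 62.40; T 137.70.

30.6 mol

n(L) = 4560 / 215.60 = 21.15 mol
n(A) = 1041 / 62.40 = 16.68 mol
n(T) = 2110 / 137.70 = 15.32 mol
n/ν for L = 21.15/2 = 10.58
n/ν for A = 16.68/2 = 8.340
n/ν for T = 15.32/2 = 7.660
Smallest n/ν is T → limiting reagent.
n(G) = (4/2) × 15.32 = 30.64 mol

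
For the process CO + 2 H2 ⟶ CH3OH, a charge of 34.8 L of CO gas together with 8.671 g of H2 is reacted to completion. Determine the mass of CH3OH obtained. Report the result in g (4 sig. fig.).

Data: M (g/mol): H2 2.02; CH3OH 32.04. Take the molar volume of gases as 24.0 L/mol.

n(CO) = 34.80 / 24.0 = 1.450 mol
n(H2) = 8.671 / 2.02 = 4.293 mol
n/ν for CO = 1.450/1 = 1.450
n/ν for H2 = 4.293/2 = 2.147
Smallest n/ν is CO → limiting reagent.
n(CH3OH) = (1/1) × 1.450 = 1.450 mol
mass = 1.450 × 32.04 = 46.46 g

46.46 g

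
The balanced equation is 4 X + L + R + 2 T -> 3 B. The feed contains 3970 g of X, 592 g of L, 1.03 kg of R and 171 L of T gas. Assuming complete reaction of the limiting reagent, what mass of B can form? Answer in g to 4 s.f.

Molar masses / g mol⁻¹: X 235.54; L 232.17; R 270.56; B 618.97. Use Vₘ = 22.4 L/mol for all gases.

n(X) = 3970 / 235.54 = 16.85 mol
n(L) = 592.0 / 232.17 = 2.550 mol
n(R) = 1.030×1000 / 270.56 = 3.807 mol
n(T) = 171.0 / 22.4 = 7.634 mol
n/ν for X = 16.85/4 = 4.213
n/ν for L = 2.550/1 = 2.550
n/ν for R = 3.807/1 = 3.807
n/ν for T = 7.634/2 = 3.817
Smallest n/ν is L → limiting reagent.
n(B) = (3/1) × 2.550 = 7.650 mol
mass = 7.650 × 618.97 = 4735 g

4735 g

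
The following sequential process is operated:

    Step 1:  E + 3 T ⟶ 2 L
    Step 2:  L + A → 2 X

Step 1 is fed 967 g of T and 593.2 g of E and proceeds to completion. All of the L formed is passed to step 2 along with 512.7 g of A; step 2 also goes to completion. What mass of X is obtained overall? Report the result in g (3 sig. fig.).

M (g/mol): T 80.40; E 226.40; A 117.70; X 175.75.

1530 g

Step 1:
n(T) = 967.0 / 80.40 = 12.03 mol
n(E) = 593.2 / 226.40 = 2.620 mol
n/ν for T = 12.03/3 = 4.010
n/ν for E = 2.620/1 = 2.620
Smallest n/ν is E → limiting reagent.
n(L) produced = (2/1) × 2.620 = 5.240 mol
Step 2:
n(L) available = 5.240 mol
n(A) = 512.7 / 117.70 = 4.356 mol
n/ν for L = 5.240/1 = 5.240
n/ν for A = 4.356/1 = 4.356
Smallest n/ν is A → limiting reagent.
n(X) = (2/1) × 4.356 = 8.712 mol
mass = 8.712 × 175.75 = 1531 g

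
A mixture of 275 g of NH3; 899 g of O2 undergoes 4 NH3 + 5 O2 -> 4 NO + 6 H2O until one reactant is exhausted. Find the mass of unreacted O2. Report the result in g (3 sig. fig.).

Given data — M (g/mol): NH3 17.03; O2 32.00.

253 g

n(NH3) = 275.0 / 17.03 = 16.15 mol
n(O2) = 899.0 / 32.00 = 28.09 mol
n/ν → NH3: 4.038, O2: 5.618; NH3 is limiting.
O2 consumed = (5/4) × 16.15 = 20.19 mol
O2 remaining = 28.09 − 20.19 = 7.900 mol
mass = 7.900 × 32.00 = 252.8 g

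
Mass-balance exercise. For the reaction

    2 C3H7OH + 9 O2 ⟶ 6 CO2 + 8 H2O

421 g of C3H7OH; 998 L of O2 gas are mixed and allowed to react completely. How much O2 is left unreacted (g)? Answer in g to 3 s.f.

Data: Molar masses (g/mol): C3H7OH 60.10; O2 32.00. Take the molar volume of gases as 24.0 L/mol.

n(C3H7OH) = 421.0 / 60.10 = 7.005 mol
n(O2) = 998.0 / 24.0 = 41.58 mol
n/ν → C3H7OH: 3.503, O2: 4.620; C3H7OH is limiting.
O2 consumed = (9/2) × 7.005 = 31.52 mol
O2 remaining = 41.58 − 31.52 = 10.06 mol
mass = 10.06 × 32.00 = 321.9 g

322 g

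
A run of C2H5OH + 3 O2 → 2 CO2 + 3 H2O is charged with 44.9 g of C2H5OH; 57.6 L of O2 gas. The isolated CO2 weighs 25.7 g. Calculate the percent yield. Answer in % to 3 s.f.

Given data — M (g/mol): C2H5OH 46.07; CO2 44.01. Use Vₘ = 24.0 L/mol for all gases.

36.5 %

n(C2H5OH) = 44.90 / 46.07 = 0.9746 mol
n(O2) = 57.60 / 24.0 = 2.400 mol
n/ν → C2H5OH: 0.9746, O2: 0.8000; O2 is limiting.
theoretical n(CO2) = (2/3) × 2.400 = 1.600 mol → 70.42 g
% yield = 25.7 / 70.42 × 100 = 36.50 %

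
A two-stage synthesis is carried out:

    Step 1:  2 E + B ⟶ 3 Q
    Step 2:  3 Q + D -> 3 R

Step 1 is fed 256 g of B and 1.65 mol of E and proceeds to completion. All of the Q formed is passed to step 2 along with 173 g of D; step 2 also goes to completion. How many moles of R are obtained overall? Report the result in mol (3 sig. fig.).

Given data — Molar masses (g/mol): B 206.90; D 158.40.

2.48 mol

Step 1:
n(B) = 256.0 / 206.90 = 1.237 mol
n(E) = 1.650 mol
n/ν for B = 1.237/1 = 1.237
n/ν for E = 1.650/2 = 0.8250
Smallest n/ν is E → limiting reagent.
n(Q) produced = (3/2) × 1.650 = 2.475 mol
Step 2:
n(Q) available = 2.475 mol
n(D) = 173.0 / 158.40 = 1.092 mol
n/ν for Q = 2.475/3 = 0.8250
n/ν for D = 1.092/1 = 1.092
Smallest n/ν is Q → limiting reagent.
n(R) = (3/3) × 2.475 = 2.475 mol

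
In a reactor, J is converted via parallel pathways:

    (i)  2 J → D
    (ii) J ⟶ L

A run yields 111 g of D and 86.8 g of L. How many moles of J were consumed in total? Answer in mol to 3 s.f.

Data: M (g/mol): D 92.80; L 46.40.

4.26 mol

n(D) = 111 / 92.80 = 1.196 mol
n(L) = 86.8 / 46.40 = 1.871 mol
n(J) via (i) = (2/1)×1.196 = 2.392 mol
n(J) via (ii) = (1/1)×1.871 = 1.871 mol
total n(J) = 2.392 + 1.871 = 4.263 mol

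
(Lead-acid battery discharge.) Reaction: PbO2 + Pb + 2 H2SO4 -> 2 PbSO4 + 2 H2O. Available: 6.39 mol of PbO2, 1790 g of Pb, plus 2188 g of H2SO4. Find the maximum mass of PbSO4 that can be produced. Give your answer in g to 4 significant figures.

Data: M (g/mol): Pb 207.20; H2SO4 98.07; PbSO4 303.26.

n(PbO2) = 6.390 mol
n(Pb) = 1790 / 207.20 = 8.639 mol
n(H2SO4) = 2188 / 98.07 = 22.31 mol
n/ν for PbO2 = 6.390/1 = 6.390
n/ν for Pb = 8.639/1 = 8.639
n/ν for H2SO4 = 22.31/2 = 11.16
Smallest n/ν is PbO2 → limiting reagent.
n(PbSO4) = (2/1) × 6.390 = 12.78 mol
mass = 12.78 × 303.26 = 3876 g

3876 g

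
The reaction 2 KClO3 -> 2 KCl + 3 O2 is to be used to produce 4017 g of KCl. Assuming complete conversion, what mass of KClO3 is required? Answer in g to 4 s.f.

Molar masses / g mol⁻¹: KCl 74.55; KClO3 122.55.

n(KCl) = 4017 / 74.55 = 53.88 mol
n(KClO3) = (2/2) × 53.88 = 53.88 mol
mass = 53.88 × 122.55 = 6603 g

6603 g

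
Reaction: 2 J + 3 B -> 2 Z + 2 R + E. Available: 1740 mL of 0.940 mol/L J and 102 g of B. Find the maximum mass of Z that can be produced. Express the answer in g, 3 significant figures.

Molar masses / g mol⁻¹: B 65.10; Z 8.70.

9.09 g

n(J) = 0.940 × 1740/1000 = 1.636 mol
n(B) = 102.0 / 65.10 = 1.567 mol
n/ν for J = 1.636/2 = 0.8180
n/ν for B = 1.567/3 = 0.5223
Smallest n/ν is B → limiting reagent.
n(Z) = (2/3) × 1.567 = 1.045 mol
mass = 1.045 × 8.70 = 9.092 g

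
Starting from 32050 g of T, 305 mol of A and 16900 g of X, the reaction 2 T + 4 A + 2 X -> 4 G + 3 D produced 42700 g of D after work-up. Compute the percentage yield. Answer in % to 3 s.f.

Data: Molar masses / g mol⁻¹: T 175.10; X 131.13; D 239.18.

n(T) = 32050 / 175.10 = 183.0 mol
n(A) = 305.0 mol
n(X) = 16900 / 131.13 = 128.9 mol
n/ν → T: 91.50, A: 76.25, X: 64.45; X is limiting.
theoretical n(D) = (3/2) × 128.9 = 193.4 mol → 46260 g
% yield = 42700 / 46260 × 100 = 92.30 %

92.3 %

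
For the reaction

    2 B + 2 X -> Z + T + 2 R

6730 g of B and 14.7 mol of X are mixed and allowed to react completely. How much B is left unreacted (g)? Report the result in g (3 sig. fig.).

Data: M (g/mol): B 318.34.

2050 g

n(B) = 6730 / 318.34 = 21.14 mol
n(X) = 14.70 mol
n/ν for B = 21.14/2 = 10.57
n/ν for X = 14.70/2 = 7.350
Smallest n/ν is X → limiting reagent.
B consumed = (2/2) × 14.70 = 14.70 mol
B remaining = 21.14 − 14.70 = 6.440 mol
mass = 6.440 × 318.34 = 2050 g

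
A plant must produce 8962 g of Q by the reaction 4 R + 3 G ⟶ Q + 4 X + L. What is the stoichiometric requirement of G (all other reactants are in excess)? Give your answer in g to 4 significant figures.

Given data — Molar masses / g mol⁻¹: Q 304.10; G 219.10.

n(Q) = 8962 / 304.10 = 29.47 mol
n(G) = (3/1) × 29.47 = 88.41 mol
mass = 88.41 × 219.10 = 19370 g

19370 g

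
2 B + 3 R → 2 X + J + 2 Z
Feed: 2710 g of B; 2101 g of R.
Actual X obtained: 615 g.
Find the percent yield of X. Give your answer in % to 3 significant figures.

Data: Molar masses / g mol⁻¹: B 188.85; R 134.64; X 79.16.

74.7 %

n(B) = 2710 / 188.85 = 14.35 mol
n(R) = 2101 / 134.64 = 15.60 mol
n/ν for B = 14.35/2 = 7.175
n/ν for R = 15.60/3 = 5.200
Smallest n/ν is R → limiting reagent.
theoretical n(X) = (2/3) × 15.60 = 10.40 mol → 823.3 g
% yield = 615 / 823.3 × 100 = 74.70 %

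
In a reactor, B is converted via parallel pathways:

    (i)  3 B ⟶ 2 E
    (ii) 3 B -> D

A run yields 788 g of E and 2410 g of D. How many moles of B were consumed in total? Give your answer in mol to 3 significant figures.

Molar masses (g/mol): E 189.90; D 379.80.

n(E) = 788 / 189.90 = 4.150 mol
n(D) = 2410 / 379.80 = 6.345 mol
n(B) via (i) = (3/2)×4.150 = 6.225 mol
n(B) via (ii) = (3/1)×6.345 = 19.04 mol
total n(B) = 6.225 + 19.04 = 25.27 mol

25.3 mol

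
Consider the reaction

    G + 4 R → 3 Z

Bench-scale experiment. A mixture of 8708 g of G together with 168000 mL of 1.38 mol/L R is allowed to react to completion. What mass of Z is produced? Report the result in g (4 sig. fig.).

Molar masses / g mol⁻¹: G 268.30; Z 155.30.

15120 g

n(G) = 8708 / 268.30 = 32.46 mol
n(R) = 1.38 × 168000/1000 = 231.8 mol
n/ν for G = 32.46/1 = 32.46
n/ν for R = 231.8/4 = 57.95
Smallest n/ν is G → limiting reagent.
n(Z) = (3/1) × 32.46 = 97.38 mol
mass = 97.38 × 155.30 = 15120 g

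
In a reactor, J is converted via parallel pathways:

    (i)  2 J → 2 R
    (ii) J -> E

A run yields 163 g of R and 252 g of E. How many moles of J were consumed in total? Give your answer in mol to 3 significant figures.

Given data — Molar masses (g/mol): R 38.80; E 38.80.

10.7 mol

n(R) = 163 / 38.80 = 4.201 mol
n(E) = 252 / 38.80 = 6.495 mol
n(J) via (i) = (2/2)×4.201 = 4.201 mol
n(J) via (ii) = (1/1)×6.495 = 6.495 mol
total n(J) = 4.201 + 6.495 = 10.70 mol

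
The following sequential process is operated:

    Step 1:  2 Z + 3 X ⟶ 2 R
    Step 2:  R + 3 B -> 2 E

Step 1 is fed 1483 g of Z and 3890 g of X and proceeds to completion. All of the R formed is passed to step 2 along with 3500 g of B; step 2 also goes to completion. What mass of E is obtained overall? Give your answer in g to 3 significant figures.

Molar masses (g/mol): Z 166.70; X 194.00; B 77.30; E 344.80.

6130 g

Step 1:
n(Z) = 1483 / 166.70 = 8.896 mol
n(X) = 3890 / 194.00 = 20.05 mol
n/ν → Z: 4.448, X: 6.683; Z is limiting.
n(R) produced = (2/2) × 8.896 = 8.896 mol
Step 2:
n(R) available = 8.896 mol
n(B) = 3500 / 77.30 = 45.28 mol
n/ν → R: 8.896, B: 15.09; R is limiting.
n(E) = (2/1) × 8.896 = 17.79 mol
mass = 17.79 × 344.80 = 6134 g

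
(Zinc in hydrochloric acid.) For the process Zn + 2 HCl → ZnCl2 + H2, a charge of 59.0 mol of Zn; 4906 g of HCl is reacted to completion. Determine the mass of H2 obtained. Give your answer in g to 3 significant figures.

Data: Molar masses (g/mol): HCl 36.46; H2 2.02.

119 g

n(Zn) = 59.00 mol
n(HCl) = 4906 / 36.46 = 134.6 mol
n/ν → Zn: 59.00, HCl: 67.30; Zn is limiting.
n(H2) = (1/1) × 59.00 = 59.00 mol
mass = 59.00 × 2.02 = 119.2 g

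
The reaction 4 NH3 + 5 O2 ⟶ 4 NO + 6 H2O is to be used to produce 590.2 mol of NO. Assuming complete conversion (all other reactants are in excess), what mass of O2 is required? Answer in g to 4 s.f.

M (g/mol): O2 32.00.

n(NO) = 590.2 mol
n(O2) = (5/4) × 590.2 = 737.8 mol
mass = 737.8 × 32.00 = 23610 g

23610 g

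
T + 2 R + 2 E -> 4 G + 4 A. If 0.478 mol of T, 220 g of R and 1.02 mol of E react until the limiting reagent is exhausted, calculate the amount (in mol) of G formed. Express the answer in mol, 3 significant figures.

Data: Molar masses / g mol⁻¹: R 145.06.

1.91 mol

n(T) = 0.4780 mol
n(R) = 220.0 / 145.06 = 1.517 mol
n(E) = 1.020 mol
n/ν for T = 0.4780/1 = 0.4780
n/ν for R = 1.517/2 = 0.7585
n/ν for E = 1.020/2 = 0.5100
Smallest n/ν is T → limiting reagent.
n(G) = (4/1) × 0.4780 = 1.912 mol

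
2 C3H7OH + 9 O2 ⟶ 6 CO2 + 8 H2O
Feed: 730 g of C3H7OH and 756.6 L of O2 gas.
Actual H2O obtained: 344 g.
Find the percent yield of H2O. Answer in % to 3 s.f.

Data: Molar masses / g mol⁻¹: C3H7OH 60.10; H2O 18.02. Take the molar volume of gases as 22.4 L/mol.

63.6 %

n(C3H7OH) = 730.0 / 60.10 = 12.15 mol
n(O2) = 756.6 / 22.4 = 33.78 mol
n/ν for C3H7OH = 12.15/2 = 6.075
n/ν for O2 = 33.78/9 = 3.753
Smallest n/ν is O2 → limiting reagent.
theoretical n(H2O) = (8/9) × 33.78 = 30.03 mol → 541.1 g
% yield = 344 / 541.1 × 100 = 63.57 %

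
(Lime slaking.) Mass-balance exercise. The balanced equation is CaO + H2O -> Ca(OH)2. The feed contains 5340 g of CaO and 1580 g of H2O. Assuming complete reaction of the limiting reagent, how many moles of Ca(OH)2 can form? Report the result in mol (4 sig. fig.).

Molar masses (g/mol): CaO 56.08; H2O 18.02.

87.68 mol

n(CaO) = 5340 / 56.08 = 95.22 mol
n(H2O) = 1580 / 18.02 = 87.68 mol
n/ν → CaO: 95.22, H2O: 87.68; H2O is limiting.
n(Ca(OH)2) = (1/1) × 87.68 = 87.68 mol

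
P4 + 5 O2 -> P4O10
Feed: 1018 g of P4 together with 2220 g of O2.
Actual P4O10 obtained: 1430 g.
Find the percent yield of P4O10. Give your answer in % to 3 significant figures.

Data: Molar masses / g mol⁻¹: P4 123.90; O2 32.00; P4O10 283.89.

61.3 %

n(P4) = 1018 / 123.90 = 8.216 mol
n(O2) = 2220 / 32.00 = 69.38 mol
n/ν for P4 = 8.216/1 = 8.216
n/ν for O2 = 69.38/5 = 13.88
Smallest n/ν is P4 → limiting reagent.
theoretical n(P4O10) = (1/1) × 8.216 = 8.216 mol → 2332 g
% yield = 1430 / 2332 × 100 = 61.32 %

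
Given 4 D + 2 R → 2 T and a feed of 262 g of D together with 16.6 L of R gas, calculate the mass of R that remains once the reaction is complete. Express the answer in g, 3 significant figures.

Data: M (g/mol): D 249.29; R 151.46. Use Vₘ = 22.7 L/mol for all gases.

31.2 g

n(D) = 262.0 / 249.29 = 1.051 mol
n(R) = 16.60 / 22.7 = 0.7313 mol
n/ν → D: 0.2628, R: 0.3657; D is limiting.
R consumed = (2/4) × 1.051 = 0.5255 mol
R remaining = 0.7313 − 0.5255 = 0.2058 mol
mass = 0.2058 × 151.46 = 31.17 g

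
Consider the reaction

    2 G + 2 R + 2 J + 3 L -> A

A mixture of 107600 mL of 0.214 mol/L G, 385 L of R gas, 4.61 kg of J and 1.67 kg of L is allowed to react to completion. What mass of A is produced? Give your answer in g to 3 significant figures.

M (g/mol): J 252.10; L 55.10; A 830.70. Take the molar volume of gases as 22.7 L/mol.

n(G) = 0.214 × 107600/1000 = 23.03 mol
n(R) = 385.0 / 22.7 = 16.96 mol
n(J) = 4.610×1000 / 252.10 = 18.29 mol
n(L) = 1.670×1000 / 55.10 = 30.31 mol
n/ν for G = 23.03/2 = 11.52
n/ν for R = 16.96/2 = 8.480
n/ν for J = 18.29/2 = 9.145
n/ν for L = 30.31/3 = 10.10
Smallest n/ν is R → limiting reagent.
n(A) = (1/2) × 16.96 = 8.480 mol
mass = 8.480 × 830.70 = 7044 g

7040 g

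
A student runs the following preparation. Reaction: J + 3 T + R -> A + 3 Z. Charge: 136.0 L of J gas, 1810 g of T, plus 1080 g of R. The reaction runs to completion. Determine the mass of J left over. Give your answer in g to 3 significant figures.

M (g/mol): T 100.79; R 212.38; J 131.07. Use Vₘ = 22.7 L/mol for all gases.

119 g

n(J) = 136.0 / 22.7 = 5.991 mol
n(T) = 1810 / 100.79 = 17.96 mol
n(R) = 1080 / 212.38 = 5.085 mol
n/ν → J: 5.991, T: 5.987, R: 5.085; R is limiting.
J consumed = (1/1) × 5.085 = 5.085 mol
J remaining = 5.991 − 5.085 = 0.9060 mol
mass = 0.9060 × 131.07 = 118.7 g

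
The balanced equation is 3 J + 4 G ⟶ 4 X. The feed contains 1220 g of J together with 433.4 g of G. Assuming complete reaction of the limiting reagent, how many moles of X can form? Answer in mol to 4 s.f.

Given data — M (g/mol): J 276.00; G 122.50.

n(J) = 1220 / 276.00 = 4.420 mol
n(G) = 433.4 / 122.50 = 3.538 mol
n/ν → J: 1.473, G: 0.8845; G is limiting.
n(X) = (4/4) × 3.538 = 3.538 mol

3.538 mol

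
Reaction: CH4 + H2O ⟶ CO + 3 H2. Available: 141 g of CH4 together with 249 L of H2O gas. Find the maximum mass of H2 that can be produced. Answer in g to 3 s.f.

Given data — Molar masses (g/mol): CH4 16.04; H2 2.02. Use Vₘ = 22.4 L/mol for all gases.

53.3 g

n(CH4) = 141.0 / 16.04 = 8.791 mol
n(H2O) = 249.0 / 22.4 = 11.12 mol
n/ν for CH4 = 8.791/1 = 8.791
n/ν for H2O = 11.12/1 = 11.12
Smallest n/ν is CH4 → limiting reagent.
n(H2) = (3/1) × 8.791 = 26.37 mol
mass = 26.37 × 2.02 = 53.27 g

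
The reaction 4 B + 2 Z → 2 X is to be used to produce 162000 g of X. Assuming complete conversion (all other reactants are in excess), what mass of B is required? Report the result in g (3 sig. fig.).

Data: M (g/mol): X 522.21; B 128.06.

79500 g

n(X) = 162000 / 522.21 = 310.2 mol
n(B) = (4/2) × 310.2 = 620.4 mol
mass = 620.4 × 128.06 = 79450 g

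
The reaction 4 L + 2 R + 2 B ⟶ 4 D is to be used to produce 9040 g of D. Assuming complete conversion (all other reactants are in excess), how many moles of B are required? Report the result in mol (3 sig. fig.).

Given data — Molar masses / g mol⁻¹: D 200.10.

22.6 mol

n(D) = 9040 / 200.10 = 45.18 mol
n(B) = (2/4) × 45.18 = 22.59 mol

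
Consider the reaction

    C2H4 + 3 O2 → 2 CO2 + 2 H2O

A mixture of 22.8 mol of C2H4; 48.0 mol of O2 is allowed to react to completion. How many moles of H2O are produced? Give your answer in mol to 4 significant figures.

32.00 mol

n(C2H4) = 22.80 mol
n(O2) = 48.00 mol
n/ν for C2H4 = 22.80/1 = 22.80
n/ν for O2 = 48.00/3 = 16.00
Smallest n/ν is O2 → limiting reagent.
n(H2O) = (2/3) × 48.00 = 32.00 mol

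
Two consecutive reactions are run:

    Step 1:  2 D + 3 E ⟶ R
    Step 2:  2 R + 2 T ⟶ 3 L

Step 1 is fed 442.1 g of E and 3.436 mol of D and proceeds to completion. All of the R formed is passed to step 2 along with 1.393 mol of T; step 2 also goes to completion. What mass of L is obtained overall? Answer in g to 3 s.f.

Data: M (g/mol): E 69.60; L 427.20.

Step 1:
n(E) = 442.1 / 69.60 = 6.352 mol
n(D) = 3.436 mol
n/ν for E = 6.352/3 = 2.117
n/ν for D = 3.436/2 = 1.718
Smallest n/ν is D → limiting reagent.
n(R) produced = (1/2) × 3.436 = 1.718 mol
Step 2:
n(R) available = 1.718 mol
n(T) = 1.393 mol
n/ν for R = 1.718/2 = 0.8590
n/ν for T = 1.393/2 = 0.6965
Smallest n/ν is T → limiting reagent.
n(L) = (3/2) × 1.393 = 2.090 mol
mass = 2.090 × 427.20 = 892.8 g

893 g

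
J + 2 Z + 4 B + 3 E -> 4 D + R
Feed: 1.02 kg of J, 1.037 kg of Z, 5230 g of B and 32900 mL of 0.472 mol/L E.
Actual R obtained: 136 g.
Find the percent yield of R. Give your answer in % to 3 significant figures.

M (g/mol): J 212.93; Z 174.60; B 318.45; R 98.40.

n(J) = 1.020×1000 / 212.93 = 4.790 mol
n(Z) = 1.037×1000 / 174.60 = 5.939 mol
n(B) = 5230 / 318.45 = 16.42 mol
n(E) = 0.472 × 32900/1000 = 15.53 mol
n/ν for J = 4.790/1 = 4.790
n/ν for Z = 5.939/2 = 2.970
n/ν for B = 16.42/4 = 4.105
n/ν for E = 15.53/3 = 5.177
Smallest n/ν is Z → limiting reagent.
theoretical n(R) = (1/2) × 5.939 = 2.970 mol → 292.2 g
% yield = 136 / 292.2 × 100 = 46.54 %

46.5 %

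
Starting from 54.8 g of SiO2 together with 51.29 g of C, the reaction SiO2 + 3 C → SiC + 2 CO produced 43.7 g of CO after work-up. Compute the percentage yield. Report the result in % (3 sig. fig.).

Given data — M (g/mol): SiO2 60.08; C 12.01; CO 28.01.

85.5 %

n(SiO2) = 54.80 / 60.08 = 0.9121 mol
n(C) = 51.29 / 12.01 = 4.271 mol
n/ν → SiO2: 0.9121, C: 1.424; SiO2 is limiting.
theoretical n(CO) = (2/1) × 0.9121 = 1.824 mol → 51.09 g
% yield = 43.7 / 51.09 × 100 = 85.54 %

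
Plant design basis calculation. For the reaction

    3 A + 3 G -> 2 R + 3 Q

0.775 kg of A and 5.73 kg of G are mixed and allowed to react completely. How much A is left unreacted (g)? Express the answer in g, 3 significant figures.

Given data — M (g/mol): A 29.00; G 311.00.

241 g

n(A) = 0.7750×1000 / 29.00 = 26.72 mol
n(G) = 5.730×1000 / 311.00 = 18.42 mol
n/ν for A = 26.72/3 = 8.907
n/ν for G = 18.42/3 = 6.140
Smallest n/ν is G → limiting reagent.
A consumed = (3/3) × 18.42 = 18.42 mol
A remaining = 26.72 − 18.42 = 8.300 mol
mass = 8.300 × 29.00 = 240.7 g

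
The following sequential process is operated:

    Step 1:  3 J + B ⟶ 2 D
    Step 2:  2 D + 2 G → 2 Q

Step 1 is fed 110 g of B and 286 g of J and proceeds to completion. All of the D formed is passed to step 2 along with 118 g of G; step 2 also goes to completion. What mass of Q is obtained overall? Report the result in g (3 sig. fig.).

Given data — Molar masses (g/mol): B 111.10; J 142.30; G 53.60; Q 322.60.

432 g

Step 1:
n(B) = 110.0 / 111.10 = 0.9901 mol
n(J) = 286.0 / 142.30 = 2.010 mol
n/ν for B = 0.9901/1 = 0.9901
n/ν for J = 2.010/3 = 0.6700
Smallest n/ν is J → limiting reagent.
n(D) produced = (2/3) × 2.010 = 1.340 mol
Step 2:
n(D) available = 1.340 mol
n(G) = 118.0 / 53.60 = 2.201 mol
n/ν for D = 1.340/2 = 0.6700
n/ν for G = 2.201/2 = 1.101
Smallest n/ν is D → limiting reagent.
n(Q) = (2/2) × 1.340 = 1.340 mol
mass = 1.340 × 322.60 = 432.3 g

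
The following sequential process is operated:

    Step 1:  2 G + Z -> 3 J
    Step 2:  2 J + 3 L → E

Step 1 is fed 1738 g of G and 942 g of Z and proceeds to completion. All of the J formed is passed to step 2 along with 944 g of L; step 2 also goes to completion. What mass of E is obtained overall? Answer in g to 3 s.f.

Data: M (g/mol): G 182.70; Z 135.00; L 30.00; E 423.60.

3020 g

Step 1:
n(G) = 1738 / 182.70 = 9.513 mol
n(Z) = 942.0 / 135.00 = 6.978 mol
n/ν for G = 9.513/2 = 4.757
n/ν for Z = 6.978/1 = 6.978
Smallest n/ν is G → limiting reagent.
n(J) produced = (3/2) × 9.513 = 14.27 mol
Step 2:
n(J) available = 14.27 mol
n(L) = 944.0 / 30.00 = 31.47 mol
n/ν for J = 14.27/2 = 7.135
n/ν for L = 31.47/3 = 10.49
Smallest n/ν is J → limiting reagent.
n(E) = (1/2) × 14.27 = 7.135 mol
mass = 7.135 × 423.60 = 3022 g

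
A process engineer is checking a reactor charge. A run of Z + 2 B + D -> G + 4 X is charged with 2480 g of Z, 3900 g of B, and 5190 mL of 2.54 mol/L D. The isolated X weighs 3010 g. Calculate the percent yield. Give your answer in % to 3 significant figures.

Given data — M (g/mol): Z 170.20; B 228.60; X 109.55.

n(Z) = 2480 / 170.20 = 14.57 mol
n(B) = 3900 / 228.60 = 17.06 mol
n(D) = 2.54 × 5190/1000 = 13.18 mol
n/ν → Z: 14.57, B: 8.530, D: 13.18; B is limiting.
theoretical n(X) = (4/2) × 17.06 = 34.12 mol → 3738 g
% yield = 3010 / 3738 × 100 = 80.52 %

80.5 %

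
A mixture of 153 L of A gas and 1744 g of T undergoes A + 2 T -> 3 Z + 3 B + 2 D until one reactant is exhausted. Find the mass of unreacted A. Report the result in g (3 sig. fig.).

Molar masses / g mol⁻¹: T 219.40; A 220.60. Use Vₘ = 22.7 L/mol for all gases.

610 g

n(A) = 153.0 / 22.7 = 6.740 mol
n(T) = 1744 / 219.40 = 7.949 mol
n/ν for A = 6.740/1 = 6.740
n/ν for T = 7.949/2 = 3.975
Smallest n/ν is T → limiting reagent.
A consumed = (1/2) × 7.949 = 3.975 mol
A remaining = 6.740 − 3.975 = 2.765 mol
mass = 2.765 × 220.60 = 610.0 g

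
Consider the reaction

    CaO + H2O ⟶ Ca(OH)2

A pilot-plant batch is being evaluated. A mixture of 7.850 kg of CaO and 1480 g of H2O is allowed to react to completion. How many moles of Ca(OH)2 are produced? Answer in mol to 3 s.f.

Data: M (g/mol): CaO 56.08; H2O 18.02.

n(CaO) = 7.850×1000 / 56.08 = 140.0 mol
n(H2O) = 1480 / 18.02 = 82.13 mol
n/ν for CaO = 140.0/1 = 140.0
n/ν for H2O = 82.13/1 = 82.13
Smallest n/ν is H2O → limiting reagent.
n(Ca(OH)2) = (1/1) × 82.13 = 82.13 mol

82.1 mol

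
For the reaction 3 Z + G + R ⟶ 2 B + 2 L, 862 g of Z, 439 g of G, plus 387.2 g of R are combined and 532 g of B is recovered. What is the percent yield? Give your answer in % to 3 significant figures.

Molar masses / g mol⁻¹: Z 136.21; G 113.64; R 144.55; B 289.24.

n(Z) = 862.0 / 136.21 = 6.328 mol
n(G) = 439.0 / 113.64 = 3.863 mol
n(R) = 387.2 / 144.55 = 2.679 mol
n/ν → Z: 2.109, G: 3.863, R: 2.679; Z is limiting.
theoretical n(B) = (2/3) × 6.328 = 4.219 mol → 1220 g
% yield = 532 / 1220 × 100 = 43.61 %

43.6 %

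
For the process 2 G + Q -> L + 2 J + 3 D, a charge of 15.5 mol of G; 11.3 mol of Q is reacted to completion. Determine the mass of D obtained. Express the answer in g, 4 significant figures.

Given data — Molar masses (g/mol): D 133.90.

3113 g

n(G) = 15.50 mol
n(Q) = 11.30 mol
n/ν → G: 7.750, Q: 11.30; G is limiting.
n(D) = (3/2) × 15.50 = 23.25 mol
mass = 23.25 × 133.90 = 3113 g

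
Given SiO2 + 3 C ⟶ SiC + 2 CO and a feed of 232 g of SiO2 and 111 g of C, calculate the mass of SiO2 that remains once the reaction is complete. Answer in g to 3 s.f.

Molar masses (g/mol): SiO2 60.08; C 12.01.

n(SiO2) = 232.0 / 60.08 = 3.862 mol
n(C) = 111.0 / 12.01 = 9.242 mol
n/ν for SiO2 = 3.862/1 = 3.862
n/ν for C = 9.242/3 = 3.081
Smallest n/ν is C → limiting reagent.
SiO2 consumed = (1/3) × 9.242 = 3.081 mol
SiO2 remaining = 3.862 − 3.081 = 0.7810 mol
mass = 0.7810 × 60.08 = 46.92 g

46.9 g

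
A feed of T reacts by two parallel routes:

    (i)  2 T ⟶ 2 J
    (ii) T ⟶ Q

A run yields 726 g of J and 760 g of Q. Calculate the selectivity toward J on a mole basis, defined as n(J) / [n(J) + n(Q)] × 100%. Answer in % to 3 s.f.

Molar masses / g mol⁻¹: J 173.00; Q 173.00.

n(J) = 726 / 173.00 = 4.197 mol
n(Q) = 760 / 173.00 = 4.393 mol
selectivity = 4.197/(4.197+4.393) × 100 = 48.86 %

48.9 %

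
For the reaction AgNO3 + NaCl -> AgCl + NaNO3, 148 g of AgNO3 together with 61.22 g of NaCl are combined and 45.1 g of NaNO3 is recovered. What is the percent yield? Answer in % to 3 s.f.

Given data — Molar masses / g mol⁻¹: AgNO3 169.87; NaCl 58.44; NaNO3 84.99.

n(AgNO3) = 148.0 / 169.87 = 0.8713 mol
n(NaCl) = 61.22 / 58.44 = 1.048 mol
n/ν for AgNO3 = 0.8713/1 = 0.8713
n/ν for NaCl = 1.048/1 = 1.048
Smallest n/ν is AgNO3 → limiting reagent.
theoretical n(NaNO3) = (1/1) × 0.8713 = 0.8713 mol → 74.05 g
% yield = 45.1 / 74.05 × 100 = 60.90 %

60.9 %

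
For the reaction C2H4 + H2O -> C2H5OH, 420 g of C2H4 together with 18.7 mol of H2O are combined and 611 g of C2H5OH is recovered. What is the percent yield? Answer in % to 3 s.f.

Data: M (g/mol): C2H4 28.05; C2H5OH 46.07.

n(C2H4) = 420.0 / 28.05 = 14.97 mol
n(H2O) = 18.70 mol
n/ν for C2H4 = 14.97/1 = 14.97
n/ν for H2O = 18.70/1 = 18.70
Smallest n/ν is C2H4 → limiting reagent.
theoretical n(C2H5OH) = (1/1) × 14.97 = 14.97 mol → 689.7 g
% yield = 611 / 689.7 × 100 = 88.59 %

88.6 %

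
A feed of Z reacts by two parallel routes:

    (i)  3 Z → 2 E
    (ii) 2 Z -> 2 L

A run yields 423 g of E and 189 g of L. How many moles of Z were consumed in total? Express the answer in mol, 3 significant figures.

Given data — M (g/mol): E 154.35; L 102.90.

n(E) = 423 / 154.35 = 2.741 mol
n(L) = 189 / 102.90 = 1.837 mol
n(Z) via (i) = (3/2)×2.741 = 4.112 mol
n(Z) via (ii) = (2/2)×1.837 = 1.837 mol
total n(Z) = 4.112 + 1.837 = 5.949 mol

5.95 mol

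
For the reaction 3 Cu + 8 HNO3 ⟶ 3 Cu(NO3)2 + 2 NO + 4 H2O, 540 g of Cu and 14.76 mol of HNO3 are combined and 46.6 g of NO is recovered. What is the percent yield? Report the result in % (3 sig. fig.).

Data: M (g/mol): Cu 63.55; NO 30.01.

42.1 %

n(Cu) = 540.0 / 63.55 = 8.497 mol
n(HNO3) = 14.76 mol
n/ν for Cu = 8.497/3 = 2.832
n/ν for HNO3 = 14.76/8 = 1.845
Smallest n/ν is HNO3 → limiting reagent.
theoretical n(NO) = (2/8) × 14.76 = 3.690 mol → 110.7 g
% yield = 46.6 / 110.7 × 100 = 42.10 %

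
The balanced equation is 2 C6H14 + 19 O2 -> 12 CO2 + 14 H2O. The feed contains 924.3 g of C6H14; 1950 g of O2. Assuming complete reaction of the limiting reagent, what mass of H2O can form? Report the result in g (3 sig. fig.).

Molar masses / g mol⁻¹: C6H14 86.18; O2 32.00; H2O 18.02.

n(C6H14) = 924.3 / 86.18 = 10.73 mol
n(O2) = 1950 / 32.00 = 60.94 mol
n/ν for C6H14 = 10.73/2 = 5.365
n/ν for O2 = 60.94/19 = 3.207
Smallest n/ν is O2 → limiting reagent.
n(H2O) = (14/19) × 60.94 = 44.90 mol
mass = 44.90 × 18.02 = 809.1 g

809 g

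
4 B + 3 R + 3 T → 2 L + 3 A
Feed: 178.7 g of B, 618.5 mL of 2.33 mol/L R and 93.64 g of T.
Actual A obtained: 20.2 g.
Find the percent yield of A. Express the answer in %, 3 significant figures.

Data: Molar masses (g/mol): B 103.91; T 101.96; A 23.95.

n(B) = 178.7 / 103.91 = 1.720 mol
n(R) = 2.33 × 618.5/1000 = 1.441 mol
n(T) = 93.64 / 101.96 = 0.9184 mol
n/ν for B = 1.720/4 = 0.4300
n/ν for R = 1.441/3 = 0.4803
n/ν for T = 0.9184/3 = 0.3061
Smallest n/ν is T → limiting reagent.
theoretical n(A) = (3/3) × 0.9184 = 0.9184 mol → 22.00 g
% yield = 20.2 / 22.00 × 100 = 91.82 %

91.8 %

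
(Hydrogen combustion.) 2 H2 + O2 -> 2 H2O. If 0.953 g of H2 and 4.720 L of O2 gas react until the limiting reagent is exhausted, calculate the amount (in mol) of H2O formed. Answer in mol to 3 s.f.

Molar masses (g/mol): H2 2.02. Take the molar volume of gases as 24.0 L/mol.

n(H2) = 0.9530 / 2.02 = 0.4718 mol
n(O2) = 4.720 / 24.0 = 0.1967 mol
n/ν for H2 = 0.4718/2 = 0.2359
n/ν for O2 = 0.1967/1 = 0.1967
Smallest n/ν is O2 → limiting reagent.
n(H2O) = (2/1) × 0.1967 = 0.3934 mol

0.393 mol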